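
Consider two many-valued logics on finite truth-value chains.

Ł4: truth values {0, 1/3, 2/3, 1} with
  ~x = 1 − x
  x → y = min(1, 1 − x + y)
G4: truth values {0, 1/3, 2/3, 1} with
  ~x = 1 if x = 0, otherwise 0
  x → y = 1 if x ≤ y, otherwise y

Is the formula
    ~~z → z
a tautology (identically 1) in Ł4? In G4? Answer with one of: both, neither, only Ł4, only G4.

only Ł4

In Ł4: every assignment gives 1 — tautology.
In G4: at z = 1/3 the value is 1/3 — not a tautology.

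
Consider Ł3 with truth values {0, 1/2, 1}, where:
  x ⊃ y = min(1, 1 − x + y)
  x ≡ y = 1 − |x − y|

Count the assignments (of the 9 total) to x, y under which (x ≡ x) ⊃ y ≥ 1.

x = 0, y = 0 ↦ 0  <
x = 0, y = 1/2 ↦ 1/2  <
x = 0, y = 1 ↦ 1  ≥
x = 1/2, y = 0 ↦ 0  <
x = 1/2, y = 1/2 ↦ 1/2  <
x = 1/2, y = 1 ↦ 1  ≥
x = 1, y = 0 ↦ 0  <
x = 1, y = 1/2 ↦ 1/2  <
x = 1, y = 1 ↦ 1  ≥
So 3 of the 9 assignments meet the threshold.

3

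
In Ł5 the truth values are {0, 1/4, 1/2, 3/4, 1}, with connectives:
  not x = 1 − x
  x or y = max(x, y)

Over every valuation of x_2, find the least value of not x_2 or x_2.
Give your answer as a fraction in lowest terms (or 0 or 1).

1/2

Take x_2 = 1/2:
not x_2 = not 1/2 = 1/2
not x_2 or x_2 = 1/2 or 1/2 = 1/2
No assignment yields a value below 1/2, so this is the minimum.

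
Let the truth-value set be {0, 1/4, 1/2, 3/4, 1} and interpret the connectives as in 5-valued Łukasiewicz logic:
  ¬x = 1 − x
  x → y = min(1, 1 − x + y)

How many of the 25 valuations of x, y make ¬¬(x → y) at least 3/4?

value 1: 15 assignments (counts)
value 3/4: 4 assignments (counts)
value 1/2: 3 assignments
value 1/4: 2 assignments
value 0: 1 assignment
So 19 of the 25 assignments meet the threshold.

19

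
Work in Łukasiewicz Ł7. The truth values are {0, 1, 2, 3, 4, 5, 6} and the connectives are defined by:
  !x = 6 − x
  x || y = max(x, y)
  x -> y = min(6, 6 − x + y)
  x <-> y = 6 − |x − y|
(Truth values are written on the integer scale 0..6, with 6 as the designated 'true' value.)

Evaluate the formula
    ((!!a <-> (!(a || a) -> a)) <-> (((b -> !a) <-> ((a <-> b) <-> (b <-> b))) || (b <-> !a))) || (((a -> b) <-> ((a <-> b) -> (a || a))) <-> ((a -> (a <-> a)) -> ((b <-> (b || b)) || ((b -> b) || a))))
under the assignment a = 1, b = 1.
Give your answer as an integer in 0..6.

5

!a = !1 = 5
!!a = !5 = 1
a || a = 1 || 1 = 1
!(a || a) = !1 = 5
!(a || a) -> a = 5 -> 1 = 2
!!a <-> (!(a || a) -> a) = 1 <-> 2 = 5
!a = !1 = 5
b -> !a = 1 -> 5 = 6
a <-> b = 1 <-> 1 = 6
b <-> b = 1 <-> 1 = 6
(a <-> b) <-> (b <-> b) = 6 <-> 6 = 6
(b -> !a) <-> ((a <-> b) <-> (b <-> b)) = 6 <-> 6 = 6
!a = !1 = 5
b <-> !a = 1 <-> 5 = 2
((b -> !a) <-> ((a <-> b) <-> (b <-> b))) || (b <-> !a) = 6 || 2 = 6
(!!a <-> (!(a || a) -> a)) <-> (((b -> !a) <-> ((a <-> b) <-> (b <-> b))) || (b <-> !a)) = 5 <-> 6 = 5
a -> b = 1 -> 1 = 6
a <-> b = 1 <-> 1 = 6
a || a = 1 || 1 = 1
(a <-> b) -> (a || a) = 6 -> 1 = 1
(a -> b) <-> ((a <-> b) -> (a || a)) = 6 <-> 1 = 1
a <-> a = 1 <-> 1 = 6
a -> (a <-> a) = 1 -> 6 = 6
b || b = 1 || 1 = 1
b <-> (b || b) = 1 <-> 1 = 6
b -> b = 1 -> 1 = 6
(b -> b) || a = 6 || 1 = 6
(b <-> (b || b)) || ((b -> b) || a) = 6 || 6 = 6
(a -> (a <-> a)) -> ((b <-> (b || b)) || ((b -> b) || a)) = 6 -> 6 = 6
((a -> b) <-> ((a <-> b) -> (a || a))) <-> ((a -> (a <-> a)) -> ((b <-> (b || b)) || ((b -> b) || a))) = 1 <-> 6 = 1
((!!a <-> (!(a || a) -> a)) <-> (((b -> !a) <-> ((a <-> b) <-> (b <-> b))) || (b <-> !a))) || (((a -> b) <-> ((a <-> b) -> (a || a))) <-> ((a -> (a <-> a)) -> ((b <-> (b || b)) || ((b -> b) || a)))) = 5 || 1 = 5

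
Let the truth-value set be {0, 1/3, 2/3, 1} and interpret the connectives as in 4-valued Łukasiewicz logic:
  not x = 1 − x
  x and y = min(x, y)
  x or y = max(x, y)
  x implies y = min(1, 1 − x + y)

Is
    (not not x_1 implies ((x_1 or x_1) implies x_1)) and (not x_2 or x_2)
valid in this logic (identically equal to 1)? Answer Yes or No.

No

Counterexample: take x_1 = 0, x_2 = 1/3.
not x_1 = not 0 = 1
not not x_1 = not 1 = 0
x_1 or x_1 = 0 or 0 = 0
(x_1 or x_1) implies x_1 = 0 implies 0 = 1
not not x_1 implies ((x_1 or x_1) implies x_1) = 0 implies 1 = 1
not x_2 = not 1/3 = 2/3
not x_2 or x_2 = 2/3 or 1/3 = 2/3
(not not x_1 implies ((x_1 or x_1) implies x_1)) and (not x_2 or x_2) = 1 and 2/3 = 2/3
This gives 2/3 ≠ 1.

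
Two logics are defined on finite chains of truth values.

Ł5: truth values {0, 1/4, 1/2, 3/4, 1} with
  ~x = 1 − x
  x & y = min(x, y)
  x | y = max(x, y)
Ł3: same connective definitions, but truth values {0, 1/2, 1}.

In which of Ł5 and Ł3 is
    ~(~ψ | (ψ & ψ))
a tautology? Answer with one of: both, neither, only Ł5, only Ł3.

In Ł5: at ψ = 0 the value is 0 — not a tautology.
In Ł3: at ψ = 0 the value is 0 — not a tautology.

neither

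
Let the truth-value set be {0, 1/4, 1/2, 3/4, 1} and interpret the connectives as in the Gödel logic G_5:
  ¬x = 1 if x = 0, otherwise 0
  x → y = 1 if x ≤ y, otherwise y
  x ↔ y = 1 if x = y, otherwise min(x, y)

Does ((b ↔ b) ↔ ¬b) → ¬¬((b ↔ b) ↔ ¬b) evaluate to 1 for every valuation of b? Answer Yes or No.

Yes

b = 0 ↦ 1
b = 1/4 ↦ 1
b = 1/2 ↦ 1
b = 3/4 ↦ 1
b = 1 ↦ 1
Every assignment gives a value ≥ 1.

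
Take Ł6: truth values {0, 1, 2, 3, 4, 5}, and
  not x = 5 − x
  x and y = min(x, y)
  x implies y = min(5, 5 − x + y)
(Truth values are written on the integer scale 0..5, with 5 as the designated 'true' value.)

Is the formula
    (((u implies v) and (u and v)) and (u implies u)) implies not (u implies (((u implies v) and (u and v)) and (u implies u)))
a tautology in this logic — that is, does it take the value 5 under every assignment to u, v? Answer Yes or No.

Counterexample: take u = 1, v = 1.
u implies v = 1 implies 1 = 5
u and v = 1 and 1 = 1
(u implies v) and (u and v) = 5 and 1 = 1
u implies u = 1 implies 1 = 5
((u implies v) and (u and v)) and (u implies u) = 1 and 5 = 1
u implies (((u implies v) and (u and v)) and (u implies u)) = 1 implies 1 = 5
not (u implies (((u implies v) and (u and v)) and (u implies u))) = not 5 = 0
(((u implies v) and (u and v)) and (u implies u)) implies not (u implies (((u implies v) and (u and v)) and (u implies u))) = 1 implies 0 = 4
This gives 4 ≠ 5.

No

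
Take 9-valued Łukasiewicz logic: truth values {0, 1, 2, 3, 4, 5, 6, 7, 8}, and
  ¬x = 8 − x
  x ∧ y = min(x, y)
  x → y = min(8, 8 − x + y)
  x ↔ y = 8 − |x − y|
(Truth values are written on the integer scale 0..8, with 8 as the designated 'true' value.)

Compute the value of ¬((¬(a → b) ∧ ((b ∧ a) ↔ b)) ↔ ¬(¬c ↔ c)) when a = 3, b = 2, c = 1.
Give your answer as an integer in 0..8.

a → b = 3 → 2 = 7
¬(a → b) = ¬7 = 1
b ∧ a = 2 ∧ 3 = 2
(b ∧ a) ↔ b = 2 ↔ 2 = 8
¬(a → b) ∧ ((b ∧ a) ↔ b) = 1 ∧ 8 = 1
¬c = ¬1 = 7
¬c ↔ c = 7 ↔ 1 = 2
¬(¬c ↔ c) = ¬2 = 6
(¬(a → b) ∧ ((b ∧ a) ↔ b)) ↔ ¬(¬c ↔ c) = 1 ↔ 6 = 3
¬((¬(a → b) ∧ ((b ∧ a) ↔ b)) ↔ ¬(¬c ↔ c)) = ¬3 = 5

5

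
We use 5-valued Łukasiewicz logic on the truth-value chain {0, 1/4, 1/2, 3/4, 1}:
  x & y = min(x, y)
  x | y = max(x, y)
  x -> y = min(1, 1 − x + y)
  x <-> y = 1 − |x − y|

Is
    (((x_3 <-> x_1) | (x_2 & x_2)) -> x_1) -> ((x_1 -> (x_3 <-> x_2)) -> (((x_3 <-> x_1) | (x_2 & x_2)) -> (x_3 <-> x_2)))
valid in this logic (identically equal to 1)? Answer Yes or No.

Yes

At x_1 = 1, x_2 = 0, x_3 = 3/4, for instance:
x_3 <-> x_1 = 3/4 <-> 1 = 3/4
x_2 & x_2 = 0 & 0 = 0
(x_3 <-> x_1) | (x_2 & x_2) = 3/4 | 0 = 3/4
((x_3 <-> x_1) | (x_2 & x_2)) -> x_1 = 3/4 -> 1 = 1
x_3 <-> x_2 = 3/4 <-> 0 = 1/4
x_1 -> (x_3 <-> x_2) = 1 -> 1/4 = 1/4
((x_3 <-> x_1) | (x_2 & x_2)) -> (x_3 <-> x_2) = 3/4 -> 1/4 = 1/2
(x_1 -> (x_3 <-> x_2)) -> (((x_3 <-> x_1) | (x_2 & x_2)) -> (x_3 <-> x_2)) = 1/4 -> 1/2 = 1
(((x_3 <-> x_1) | (x_2 & x_2)) -> x_1) -> ((x_1 -> (x_3 <-> x_2)) -> (((x_3 <-> x_1) | (x_2 & x_2)) -> (x_3 <-> x_2))) = 1 -> 1 = 1
and checking the remaining 124 assignments likewise gives ≥ 1 in every case.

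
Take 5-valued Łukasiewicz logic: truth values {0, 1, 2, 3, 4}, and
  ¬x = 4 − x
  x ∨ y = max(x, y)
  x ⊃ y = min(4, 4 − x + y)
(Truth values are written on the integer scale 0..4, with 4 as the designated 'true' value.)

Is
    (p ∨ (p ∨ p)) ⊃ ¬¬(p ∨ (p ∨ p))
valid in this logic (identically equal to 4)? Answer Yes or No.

p = 0 ↦ 4
p = 1 ↦ 4
p = 2 ↦ 4
p = 3 ↦ 4
p = 4 ↦ 4
Every assignment gives a value ≥ 4.

Yes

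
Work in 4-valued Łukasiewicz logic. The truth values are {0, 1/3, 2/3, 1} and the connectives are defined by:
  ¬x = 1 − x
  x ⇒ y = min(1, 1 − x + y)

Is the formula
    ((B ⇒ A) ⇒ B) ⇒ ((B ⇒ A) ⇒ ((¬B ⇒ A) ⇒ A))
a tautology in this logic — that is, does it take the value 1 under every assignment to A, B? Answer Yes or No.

Counterexample: take A = 1/3, B = 2/3.
B ⇒ A = 2/3 ⇒ 1/3 = 2/3
(B ⇒ A) ⇒ B = 2/3 ⇒ 2/3 = 1
B ⇒ A = 2/3 ⇒ 1/3 = 2/3
¬B = ¬2/3 = 1/3
¬B ⇒ A = 1/3 ⇒ 1/3 = 1
(¬B ⇒ A) ⇒ A = 1 ⇒ 1/3 = 1/3
(B ⇒ A) ⇒ ((¬B ⇒ A) ⇒ A) = 2/3 ⇒ 1/3 = 2/3
((B ⇒ A) ⇒ B) ⇒ ((B ⇒ A) ⇒ ((¬B ⇒ A) ⇒ A)) = 1 ⇒ 2/3 = 2/3
This gives 2/3 ≠ 1.

No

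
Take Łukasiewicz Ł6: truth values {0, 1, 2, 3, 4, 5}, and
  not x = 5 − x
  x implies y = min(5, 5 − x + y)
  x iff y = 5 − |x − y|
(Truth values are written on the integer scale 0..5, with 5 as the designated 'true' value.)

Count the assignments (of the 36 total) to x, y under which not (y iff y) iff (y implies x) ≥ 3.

6

value 5: 1 assignment (counts)
value 4: 2 assignments (counts)
value 3: 3 assignments (counts)
value 2: 4 assignments
value 1: 5 assignments
value 0: 21 assignments
So 6 of the 36 assignments meet the threshold.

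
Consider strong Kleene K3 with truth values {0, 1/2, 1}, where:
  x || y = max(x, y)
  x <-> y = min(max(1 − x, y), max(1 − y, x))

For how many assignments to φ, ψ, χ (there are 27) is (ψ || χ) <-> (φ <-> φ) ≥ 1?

10

value 1: 10 assignments (counts)
value 1/2: 15 assignments
value 0: 2 assignments
So 10 of the 27 assignments meet the threshold.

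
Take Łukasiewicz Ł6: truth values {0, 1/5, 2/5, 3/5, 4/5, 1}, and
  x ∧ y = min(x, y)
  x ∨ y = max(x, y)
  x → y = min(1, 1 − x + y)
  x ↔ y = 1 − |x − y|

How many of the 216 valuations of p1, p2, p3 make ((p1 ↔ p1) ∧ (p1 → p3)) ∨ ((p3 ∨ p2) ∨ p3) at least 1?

value 1: 141 assignments (counts)
value 4/5: 35 assignments
value 3/5: 22 assignments
value 2/5: 12 assignments
value 1/5: 5 assignments
value 0: 1 assignment
So 141 of the 216 assignments meet the threshold.

141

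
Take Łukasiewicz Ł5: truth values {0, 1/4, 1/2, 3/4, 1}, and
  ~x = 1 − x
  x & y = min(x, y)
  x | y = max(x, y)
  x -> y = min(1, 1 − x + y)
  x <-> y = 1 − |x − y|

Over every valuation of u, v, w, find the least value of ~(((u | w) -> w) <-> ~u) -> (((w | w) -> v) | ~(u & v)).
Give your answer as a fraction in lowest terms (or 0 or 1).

1/2

Take u = 1, v = 1/2, w = 1:
u | w = 1 | 1 = 1
(u | w) -> w = 1 -> 1 = 1
~u = ~1 = 0
((u | w) -> w) <-> ~u = 1 <-> 0 = 0
~(((u | w) -> w) <-> ~u) = ~0 = 1
w | w = 1 | 1 = 1
(w | w) -> v = 1 -> 1/2 = 1/2
u & v = 1 & 1/2 = 1/2
~(u & v) = ~1/2 = 1/2
((w | w) -> v) | ~(u & v) = 1/2 | 1/2 = 1/2
~(((u | w) -> w) <-> ~u) -> (((w | w) -> v) | ~(u & v)) = 1 -> 1/2 = 1/2
No assignment yields a value below 1/2, so this is the minimum.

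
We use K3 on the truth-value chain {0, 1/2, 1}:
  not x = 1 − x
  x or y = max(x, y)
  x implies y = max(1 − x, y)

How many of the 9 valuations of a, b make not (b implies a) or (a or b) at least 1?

a = 0, b = 0 ↦ 0  <
a = 0, b = 1/2 ↦ 1/2  <
a = 0, b = 1 ↦ 1  ≥
a = 1/2, b = 0 ↦ 1/2  <
a = 1/2, b = 1/2 ↦ 1/2  <
a = 1/2, b = 1 ↦ 1  ≥
a = 1, b = 0 ↦ 1  ≥
a = 1, b = 1/2 ↦ 1  ≥
a = 1, b = 1 ↦ 1  ≥
So 5 of the 9 assignments meet the threshold.

5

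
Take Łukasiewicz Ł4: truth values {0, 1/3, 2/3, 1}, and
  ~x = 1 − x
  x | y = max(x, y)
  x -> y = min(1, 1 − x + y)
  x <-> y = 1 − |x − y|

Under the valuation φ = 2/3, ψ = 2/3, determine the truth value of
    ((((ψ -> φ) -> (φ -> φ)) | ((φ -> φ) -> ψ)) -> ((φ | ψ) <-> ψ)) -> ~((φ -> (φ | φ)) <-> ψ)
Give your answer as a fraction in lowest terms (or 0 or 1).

ψ -> φ = 2/3 -> 2/3 = 1
φ -> φ = 2/3 -> 2/3 = 1
(ψ -> φ) -> (φ -> φ) = 1 -> 1 = 1
φ -> φ = 2/3 -> 2/3 = 1
(φ -> φ) -> ψ = 1 -> 2/3 = 2/3
((ψ -> φ) -> (φ -> φ)) | ((φ -> φ) -> ψ) = 1 | 2/3 = 1
φ | ψ = 2/3 | 2/3 = 2/3
(φ | ψ) <-> ψ = 2/3 <-> 2/3 = 1
(((ψ -> φ) -> (φ -> φ)) | ((φ -> φ) -> ψ)) -> ((φ | ψ) <-> ψ) = 1 -> 1 = 1
φ | φ = 2/3 | 2/3 = 2/3
φ -> (φ | φ) = 2/3 -> 2/3 = 1
(φ -> (φ | φ)) <-> ψ = 1 <-> 2/3 = 2/3
~((φ -> (φ | φ)) <-> ψ) = ~2/3 = 1/3
((((ψ -> φ) -> (φ -> φ)) | ((φ -> φ) -> ψ)) -> ((φ | ψ) <-> ψ)) -> ~((φ -> (φ | φ)) <-> ψ) = 1 -> 1/3 = 1/3

1/3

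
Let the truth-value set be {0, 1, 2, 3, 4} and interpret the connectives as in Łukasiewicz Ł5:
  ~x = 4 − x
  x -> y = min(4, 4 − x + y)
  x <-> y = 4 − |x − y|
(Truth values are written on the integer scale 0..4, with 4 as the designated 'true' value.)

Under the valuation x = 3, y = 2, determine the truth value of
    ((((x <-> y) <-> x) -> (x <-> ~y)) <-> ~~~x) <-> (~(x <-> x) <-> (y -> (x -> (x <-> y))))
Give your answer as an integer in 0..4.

x <-> y = 3 <-> 2 = 3
(x <-> y) <-> x = 3 <-> 3 = 4
~y = ~2 = 2
x <-> ~y = 3 <-> 2 = 3
((x <-> y) <-> x) -> (x <-> ~y) = 4 -> 3 = 3
~x = ~3 = 1
~~x = ~1 = 3
~~~x = ~3 = 1
(((x <-> y) <-> x) -> (x <-> ~y)) <-> ~~~x = 3 <-> 1 = 2
x <-> x = 3 <-> 3 = 4
~(x <-> x) = ~4 = 0
x <-> y = 3 <-> 2 = 3
x -> (x <-> y) = 3 -> 3 = 4
y -> (x -> (x <-> y)) = 2 -> 4 = 4
~(x <-> x) <-> (y -> (x -> (x <-> y))) = 0 <-> 4 = 0
((((x <-> y) <-> x) -> (x <-> ~y)) <-> ~~~x) <-> (~(x <-> x) <-> (y -> (x -> (x <-> y)))) = 2 <-> 0 = 2

2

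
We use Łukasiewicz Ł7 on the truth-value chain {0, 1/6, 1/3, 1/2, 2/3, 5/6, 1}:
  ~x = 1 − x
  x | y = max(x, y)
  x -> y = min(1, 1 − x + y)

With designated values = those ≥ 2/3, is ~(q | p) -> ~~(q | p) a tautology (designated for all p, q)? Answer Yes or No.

Counterexample: take p = 0, q = 0.
q | p = 0 | 0 = 0
~(q | p) = ~0 = 1
~(q | p) = ~0 = 1
~~(q | p) = ~1 = 0
~(q | p) -> ~~(q | p) = 1 -> 0 = 0
This gives 0, which is below 2/3.

No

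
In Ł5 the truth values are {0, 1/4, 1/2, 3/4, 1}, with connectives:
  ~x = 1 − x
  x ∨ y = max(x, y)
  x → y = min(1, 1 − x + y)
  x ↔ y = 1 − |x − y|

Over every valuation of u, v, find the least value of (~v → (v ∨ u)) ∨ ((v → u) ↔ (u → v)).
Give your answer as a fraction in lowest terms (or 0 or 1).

Take u = 1/2, v = 0:
~v = ~0 = 1
v ∨ u = 0 ∨ 1/2 = 1/2
~v → (v ∨ u) = 1 → 1/2 = 1/2
v → u = 0 → 1/2 = 1
u → v = 1/2 → 0 = 1/2
(v → u) ↔ (u → v) = 1 ↔ 1/2 = 1/2
(~v → (v ∨ u)) ∨ ((v → u) ↔ (u → v)) = 1/2 ∨ 1/2 = 1/2
No assignment yields a value below 1/2, so this is the minimum.

1/2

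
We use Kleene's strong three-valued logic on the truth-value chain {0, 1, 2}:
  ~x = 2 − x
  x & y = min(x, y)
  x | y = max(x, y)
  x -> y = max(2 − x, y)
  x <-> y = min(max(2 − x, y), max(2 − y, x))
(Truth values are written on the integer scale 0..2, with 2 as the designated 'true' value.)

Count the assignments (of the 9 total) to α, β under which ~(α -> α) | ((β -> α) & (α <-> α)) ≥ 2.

4

α = 0, β = 0 ↦ 2  ≥
α = 0, β = 1 ↦ 1  <
α = 0, β = 2 ↦ 0  <
α = 1, β = 0 ↦ 1  <
α = 1, β = 1 ↦ 1  <
α = 1, β = 2 ↦ 1  <
α = 2, β = 0 ↦ 2  ≥
α = 2, β = 1 ↦ 2  ≥
α = 2, β = 2 ↦ 2  ≥
So 4 of the 9 assignments meet the threshold.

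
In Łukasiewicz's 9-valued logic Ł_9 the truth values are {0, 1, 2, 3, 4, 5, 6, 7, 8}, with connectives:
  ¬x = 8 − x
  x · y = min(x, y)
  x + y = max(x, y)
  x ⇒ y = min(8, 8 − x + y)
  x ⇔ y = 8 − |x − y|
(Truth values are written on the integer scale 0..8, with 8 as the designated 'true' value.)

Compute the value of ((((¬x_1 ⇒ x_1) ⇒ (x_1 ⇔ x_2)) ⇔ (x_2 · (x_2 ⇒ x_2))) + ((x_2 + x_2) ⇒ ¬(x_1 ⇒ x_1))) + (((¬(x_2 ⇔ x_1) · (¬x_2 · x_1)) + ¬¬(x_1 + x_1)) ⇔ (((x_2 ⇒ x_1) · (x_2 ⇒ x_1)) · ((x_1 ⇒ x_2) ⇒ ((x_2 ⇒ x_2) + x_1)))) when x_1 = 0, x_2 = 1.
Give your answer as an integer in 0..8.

¬x_1 = ¬0 = 8
¬x_1 ⇒ x_1 = 8 ⇒ 0 = 0
x_1 ⇔ x_2 = 0 ⇔ 1 = 7
(¬x_1 ⇒ x_1) ⇒ (x_1 ⇔ x_2) = 0 ⇒ 7 = 8
x_2 ⇒ x_2 = 1 ⇒ 1 = 8
x_2 · (x_2 ⇒ x_2) = 1 · 8 = 1
((¬x_1 ⇒ x_1) ⇒ (x_1 ⇔ x_2)) ⇔ (x_2 · (x_2 ⇒ x_2)) = 8 ⇔ 1 = 1
x_2 + x_2 = 1 + 1 = 1
x_1 ⇒ x_1 = 0 ⇒ 0 = 8
¬(x_1 ⇒ x_1) = ¬8 = 0
(x_2 + x_2) ⇒ ¬(x_1 ⇒ x_1) = 1 ⇒ 0 = 7
(((¬x_1 ⇒ x_1) ⇒ (x_1 ⇔ x_2)) ⇔ (x_2 · (x_2 ⇒ x_2))) + ((x_2 + x_2) ⇒ ¬(x_1 ⇒ x_1)) = 1 + 7 = 7
x_2 ⇔ x_1 = 1 ⇔ 0 = 7
¬(x_2 ⇔ x_1) = ¬7 = 1
¬x_2 = ¬1 = 7
¬x_2 · x_1 = 7 · 0 = 0
¬(x_2 ⇔ x_1) · (¬x_2 · x_1) = 1 · 0 = 0
x_1 + x_1 = 0 + 0 = 0
¬(x_1 + x_1) = ¬0 = 8
¬¬(x_1 + x_1) = ¬8 = 0
(¬(x_2 ⇔ x_1) · (¬x_2 · x_1)) + ¬¬(x_1 + x_1) = 0 + 0 = 0
x_2 ⇒ x_1 = 1 ⇒ 0 = 7
x_2 ⇒ x_1 = 1 ⇒ 0 = 7
(x_2 ⇒ x_1) · (x_2 ⇒ x_1) = 7 · 7 = 7
x_1 ⇒ x_2 = 0 ⇒ 1 = 8
x_2 ⇒ x_2 = 1 ⇒ 1 = 8
(x_2 ⇒ x_2) + x_1 = 8 + 0 = 8
(x_1 ⇒ x_2) ⇒ ((x_2 ⇒ x_2) + x_1) = 8 ⇒ 8 = 8
((x_2 ⇒ x_1) · (x_2 ⇒ x_1)) · ((x_1 ⇒ x_2) ⇒ ((x_2 ⇒ x_2) + x_1)) = 7 · 8 = 7
((¬(x_2 ⇔ x_1) · (¬x_2 · x_1)) + ¬¬(x_1 + x_1)) ⇔ (((x_2 ⇒ x_1) · (x_2 ⇒ x_1)) · ((x_1 ⇒ x_2) ⇒ ((x_2 ⇒ x_2) + x_1))) = 0 ⇔ 7 = 1
((((¬x_1 ⇒ x_1) ⇒ (x_1 ⇔ x_2)) ⇔ (x_2 · (x_2 ⇒ x_2))) + ((x_2 + x_2) ⇒ ¬(x_1 ⇒ x_1))) + (((¬(x_2 ⇔ x_1) · (¬x_2 · x_1)) + ¬¬(x_1 + x_1)) ⇔ (((x_2 ⇒ x_1) · (x_2 ⇒ x_1)) · ((x_1 ⇒ x_2) ⇒ ((x_2 ⇒ x_2) + x_1)))) = 7 + 1 = 7

7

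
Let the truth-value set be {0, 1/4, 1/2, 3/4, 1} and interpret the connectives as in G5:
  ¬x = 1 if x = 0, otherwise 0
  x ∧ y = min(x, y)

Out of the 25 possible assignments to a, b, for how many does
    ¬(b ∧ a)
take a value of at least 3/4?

value 1: 9 assignments (counts)
value 0: 16 assignments
So 9 of the 25 assignments meet the threshold.

9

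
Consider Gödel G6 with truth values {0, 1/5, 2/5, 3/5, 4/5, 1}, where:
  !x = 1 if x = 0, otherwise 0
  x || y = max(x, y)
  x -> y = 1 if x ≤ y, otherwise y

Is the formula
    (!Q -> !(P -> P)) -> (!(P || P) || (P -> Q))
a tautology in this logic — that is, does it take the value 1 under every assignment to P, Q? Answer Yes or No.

Counterexample: take P = 2/5, Q = 1/5.
!Q = !1/5 = 0
P -> P = 2/5 -> 2/5 = 1
!(P -> P) = !1 = 0
!Q -> !(P -> P) = 0 -> 0 = 1
P || P = 2/5 || 2/5 = 2/5
!(P || P) = !2/5 = 0
P -> Q = 2/5 -> 1/5 = 1/5
!(P || P) || (P -> Q) = 0 || 1/5 = 1/5
(!Q -> !(P -> P)) -> (!(P || P) || (P -> Q)) = 1 -> 1/5 = 1/5
This gives 1/5 ≠ 1.

No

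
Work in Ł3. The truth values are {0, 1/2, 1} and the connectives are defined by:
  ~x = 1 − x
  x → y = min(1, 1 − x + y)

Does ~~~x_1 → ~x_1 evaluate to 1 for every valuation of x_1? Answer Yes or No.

x_1 = 0 ↦ 1
x_1 = 1/2 ↦ 1
x_1 = 1 ↦ 1
Every assignment gives a value ≥ 1.

Yes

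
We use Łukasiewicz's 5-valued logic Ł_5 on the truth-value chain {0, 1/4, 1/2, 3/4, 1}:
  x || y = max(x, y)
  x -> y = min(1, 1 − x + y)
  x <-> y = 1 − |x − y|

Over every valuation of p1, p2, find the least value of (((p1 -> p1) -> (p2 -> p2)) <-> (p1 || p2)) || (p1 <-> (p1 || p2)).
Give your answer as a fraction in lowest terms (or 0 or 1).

1/2

Take p1 = 0, p2 = 1/2:
p1 -> p1 = 0 -> 0 = 1
p2 -> p2 = 1/2 -> 1/2 = 1
(p1 -> p1) -> (p2 -> p2) = 1 -> 1 = 1
p1 || p2 = 0 || 1/2 = 1/2
((p1 -> p1) -> (p2 -> p2)) <-> (p1 || p2) = 1 <-> 1/2 = 1/2
p1 || p2 = 0 || 1/2 = 1/2
p1 <-> (p1 || p2) = 0 <-> 1/2 = 1/2
(((p1 -> p1) -> (p2 -> p2)) <-> (p1 || p2)) || (p1 <-> (p1 || p2)) = 1/2 || 1/2 = 1/2
No assignment yields a value below 1/2, so this is the minimum.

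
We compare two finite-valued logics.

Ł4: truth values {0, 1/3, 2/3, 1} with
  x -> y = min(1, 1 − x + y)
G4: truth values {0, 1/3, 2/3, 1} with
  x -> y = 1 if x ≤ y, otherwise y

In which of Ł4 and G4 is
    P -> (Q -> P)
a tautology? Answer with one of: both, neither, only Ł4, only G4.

both

In Ł4: every assignment gives 1 — tautology.
In G4: every assignment gives 1 — tautology.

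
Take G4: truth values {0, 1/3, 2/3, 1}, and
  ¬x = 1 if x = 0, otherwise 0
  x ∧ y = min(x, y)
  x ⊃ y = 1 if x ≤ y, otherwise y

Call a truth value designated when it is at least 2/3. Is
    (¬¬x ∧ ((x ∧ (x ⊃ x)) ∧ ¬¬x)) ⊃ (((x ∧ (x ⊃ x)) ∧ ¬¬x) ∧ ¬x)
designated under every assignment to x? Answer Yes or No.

No

Counterexample: take x = 1/3.
¬x = ¬1/3 = 0
¬¬x = ¬0 = 1
x ⊃ x = 1/3 ⊃ 1/3 = 1
x ∧ (x ⊃ x) = 1/3 ∧ 1 = 1/3
¬x = ¬1/3 = 0
¬¬x = ¬0 = 1
(x ∧ (x ⊃ x)) ∧ ¬¬x = 1/3 ∧ 1 = 1/3
¬¬x ∧ ((x ∧ (x ⊃ x)) ∧ ¬¬x) = 1 ∧ 1/3 = 1/3
x ⊃ x = 1/3 ⊃ 1/3 = 1
x ∧ (x ⊃ x) = 1/3 ∧ 1 = 1/3
¬x = ¬1/3 = 0
¬¬x = ¬0 = 1
(x ∧ (x ⊃ x)) ∧ ¬¬x = 1/3 ∧ 1 = 1/3
¬x = ¬1/3 = 0
((x ∧ (x ⊃ x)) ∧ ¬¬x) ∧ ¬x = 1/3 ∧ 0 = 0
(¬¬x ∧ ((x ∧ (x ⊃ x)) ∧ ¬¬x)) ⊃ (((x ∧ (x ⊃ x)) ∧ ¬¬x) ∧ ¬x) = 1/3 ⊃ 0 = 0
This gives 0, which is below 2/3.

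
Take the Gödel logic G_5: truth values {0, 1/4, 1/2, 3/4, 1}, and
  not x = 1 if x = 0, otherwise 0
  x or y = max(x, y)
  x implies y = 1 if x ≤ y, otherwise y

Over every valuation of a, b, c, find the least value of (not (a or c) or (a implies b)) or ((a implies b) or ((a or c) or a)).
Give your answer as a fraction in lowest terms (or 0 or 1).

1/4

Take a = 1/4, b = 0, c = 0:
a or c = 1/4 or 0 = 1/4
not (a or c) = not 1/4 = 0
a implies b = 1/4 implies 0 = 0
not (a or c) or (a implies b) = 0 or 0 = 0
a implies b = 1/4 implies 0 = 0
a or c = 1/4 or 0 = 1/4
(a or c) or a = 1/4 or 1/4 = 1/4
(a implies b) or ((a or c) or a) = 0 or 1/4 = 1/4
(not (a or c) or (a implies b)) or ((a implies b) or ((a or c) or a)) = 0 or 1/4 = 1/4
No assignment yields a value below 1/4, so this is the minimum.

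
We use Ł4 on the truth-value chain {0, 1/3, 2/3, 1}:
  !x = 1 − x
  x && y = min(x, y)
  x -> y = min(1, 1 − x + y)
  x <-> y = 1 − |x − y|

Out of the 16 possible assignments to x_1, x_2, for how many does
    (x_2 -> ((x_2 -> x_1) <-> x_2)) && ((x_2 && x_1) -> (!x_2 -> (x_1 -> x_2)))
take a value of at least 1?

x_1 = 0, x_2 = 0 ↦ 1  ≥
x_1 = 0, x_2 = 1/3 ↦ 1  ≥
x_1 = 0, x_2 = 2/3 ↦ 1  ≥
x_1 = 0, x_2 = 1 ↦ 0  <
x_1 = 1/3, x_2 = 0 ↦ 1  ≥
x_1 = 1/3, x_2 = 1/3 ↦ 1  ≥
x_1 = 1/3, x_2 = 2/3 ↦ 1  ≥
x_1 = 1/3, x_2 = 1 ↦ 1/3  <
x_1 = 2/3, x_2 = 0 ↦ 1  ≥
x_1 = 2/3, x_2 = 1/3 ↦ 1  ≥
x_1 = 2/3, x_2 = 2/3 ↦ 1  ≥
x_1 = 2/3, x_2 = 1 ↦ 2/3  <
x_1 = 1, x_2 = 0 ↦ 1  ≥
x_1 = 1, x_2 = 1/3 ↦ 1  ≥
x_1 = 1, x_2 = 2/3 ↦ 1  ≥
x_1 = 1, x_2 = 1 ↦ 1  ≥
So 13 of the 16 assignments meet the threshold.

13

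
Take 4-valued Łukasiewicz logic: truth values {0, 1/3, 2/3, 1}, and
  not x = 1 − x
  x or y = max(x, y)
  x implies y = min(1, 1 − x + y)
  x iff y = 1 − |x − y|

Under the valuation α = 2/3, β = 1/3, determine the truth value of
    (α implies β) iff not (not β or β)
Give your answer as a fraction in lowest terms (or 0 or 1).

2/3

α implies β = 2/3 implies 1/3 = 2/3
not β = not 1/3 = 2/3
not β or β = 2/3 or 1/3 = 2/3
not (not β or β) = not 2/3 = 1/3
(α implies β) iff not (not β or β) = 2/3 iff 1/3 = 2/3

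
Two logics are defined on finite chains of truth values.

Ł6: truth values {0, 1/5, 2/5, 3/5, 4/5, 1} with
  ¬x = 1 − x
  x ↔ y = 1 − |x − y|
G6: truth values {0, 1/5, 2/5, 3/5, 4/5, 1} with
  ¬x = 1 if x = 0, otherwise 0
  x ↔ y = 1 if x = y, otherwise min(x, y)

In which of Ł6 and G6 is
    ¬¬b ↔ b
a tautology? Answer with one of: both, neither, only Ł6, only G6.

In Ł6: every assignment gives 1 — tautology.
In G6: at b = 1/5 the value is 1/5 — not a tautology.

only Ł6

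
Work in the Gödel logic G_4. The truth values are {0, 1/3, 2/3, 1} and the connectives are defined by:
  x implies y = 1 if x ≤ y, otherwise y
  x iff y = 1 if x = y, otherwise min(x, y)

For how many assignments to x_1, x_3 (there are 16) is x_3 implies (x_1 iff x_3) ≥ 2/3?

x_1 = 0, x_3 = 0 ↦ 1  ≥
x_1 = 0, x_3 = 1/3 ↦ 0  <
x_1 = 0, x_3 = 2/3 ↦ 0  <
x_1 = 0, x_3 = 1 ↦ 0  <
x_1 = 1/3, x_3 = 0 ↦ 1  ≥
x_1 = 1/3, x_3 = 1/3 ↦ 1  ≥
x_1 = 1/3, x_3 = 2/3 ↦ 1/3  <
x_1 = 1/3, x_3 = 1 ↦ 1/3  <
x_1 = 2/3, x_3 = 0 ↦ 1  ≥
x_1 = 2/3, x_3 = 1/3 ↦ 1  ≥
x_1 = 2/3, x_3 = 2/3 ↦ 1  ≥
x_1 = 2/3, x_3 = 1 ↦ 2/3  ≥
x_1 = 1, x_3 = 0 ↦ 1  ≥
x_1 = 1, x_3 = 1/3 ↦ 1  ≥
x_1 = 1, x_3 = 2/3 ↦ 1  ≥
x_1 = 1, x_3 = 1 ↦ 1  ≥
So 11 of the 16 assignments meet the threshold.

11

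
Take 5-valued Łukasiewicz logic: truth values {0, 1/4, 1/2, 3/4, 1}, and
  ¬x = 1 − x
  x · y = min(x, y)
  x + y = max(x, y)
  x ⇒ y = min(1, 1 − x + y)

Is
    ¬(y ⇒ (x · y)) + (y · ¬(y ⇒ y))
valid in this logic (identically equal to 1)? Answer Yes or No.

No

Counterexample: take x = 0, y = 0.
x · y = 0 · 0 = 0
y ⇒ (x · y) = 0 ⇒ 0 = 1
¬(y ⇒ (x · y)) = ¬1 = 0
y ⇒ y = 0 ⇒ 0 = 1
¬(y ⇒ y) = ¬1 = 0
y · ¬(y ⇒ y) = 0 · 0 = 0
¬(y ⇒ (x · y)) + (y · ¬(y ⇒ y)) = 0 + 0 = 0
This gives 0 ≠ 1.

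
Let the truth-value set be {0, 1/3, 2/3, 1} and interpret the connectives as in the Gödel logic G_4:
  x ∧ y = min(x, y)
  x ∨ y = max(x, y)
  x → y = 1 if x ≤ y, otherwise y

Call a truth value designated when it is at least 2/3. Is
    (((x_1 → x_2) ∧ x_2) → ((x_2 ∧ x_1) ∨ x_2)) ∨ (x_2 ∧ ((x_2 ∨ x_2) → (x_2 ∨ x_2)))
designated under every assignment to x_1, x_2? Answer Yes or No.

x_1 = 0, x_2 = 0 ↦ 1
x_1 = 0, x_2 = 1/3 ↦ 1
x_1 = 0, x_2 = 2/3 ↦ 1
x_1 = 0, x_2 = 1 ↦ 1
x_1 = 1/3, x_2 = 0 ↦ 1
x_1 = 1/3, x_2 = 1/3 ↦ 1
x_1 = 1/3, x_2 = 2/3 ↦ 1
x_1 = 1/3, x_2 = 1 ↦ 1
x_1 = 2/3, x_2 = 0 ↦ 1
x_1 = 2/3, x_2 = 1/3 ↦ 1
x_1 = 2/3, x_2 = 2/3 ↦ 1
x_1 = 2/3, x_2 = 1 ↦ 1
x_1 = 1, x_2 = 0 ↦ 1
x_1 = 1, x_2 = 1/3 ↦ 1
x_1 = 1, x_2 = 2/3 ↦ 1
x_1 = 1, x_2 = 1 ↦ 1
Every assignment gives a value ≥ 2/3.

Yes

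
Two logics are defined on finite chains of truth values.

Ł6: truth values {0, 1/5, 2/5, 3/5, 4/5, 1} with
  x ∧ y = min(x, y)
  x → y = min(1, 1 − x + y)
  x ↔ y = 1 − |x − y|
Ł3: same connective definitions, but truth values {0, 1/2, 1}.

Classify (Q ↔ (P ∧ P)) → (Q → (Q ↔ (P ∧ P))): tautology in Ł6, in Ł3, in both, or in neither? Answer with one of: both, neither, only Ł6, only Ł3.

In Ł6: every assignment gives 1 — tautology.
In Ł3: every assignment gives 1 — tautology.

both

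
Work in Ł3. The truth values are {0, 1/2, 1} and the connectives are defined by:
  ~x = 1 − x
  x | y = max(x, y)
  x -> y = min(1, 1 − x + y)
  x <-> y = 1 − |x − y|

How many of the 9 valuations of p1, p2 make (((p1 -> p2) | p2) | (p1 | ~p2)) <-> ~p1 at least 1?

p1 = 0, p2 = 0 ↦ 1  ≥
p1 = 0, p2 = 1/2 ↦ 1  ≥
p1 = 0, p2 = 1 ↦ 1  ≥
p1 = 1/2, p2 = 0 ↦ 1/2  <
p1 = 1/2, p2 = 1/2 ↦ 1/2  <
p1 = 1/2, p2 = 1 ↦ 1/2  <
p1 = 1, p2 = 0 ↦ 0  <
p1 = 1, p2 = 1/2 ↦ 0  <
p1 = 1, p2 = 1 ↦ 0  <
So 3 of the 9 assignments meet the threshold.

3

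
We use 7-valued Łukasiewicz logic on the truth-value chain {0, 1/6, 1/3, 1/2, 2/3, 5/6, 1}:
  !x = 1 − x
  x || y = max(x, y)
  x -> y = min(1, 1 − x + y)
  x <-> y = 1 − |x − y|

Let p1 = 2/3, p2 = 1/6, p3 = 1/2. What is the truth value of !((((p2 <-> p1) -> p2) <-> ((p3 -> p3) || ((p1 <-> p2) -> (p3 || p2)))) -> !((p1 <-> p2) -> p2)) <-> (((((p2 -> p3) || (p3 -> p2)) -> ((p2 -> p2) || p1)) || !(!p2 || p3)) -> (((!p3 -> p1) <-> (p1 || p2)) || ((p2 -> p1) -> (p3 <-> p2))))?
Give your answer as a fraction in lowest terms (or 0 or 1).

2/3

p2 <-> p1 = 1/6 <-> 2/3 = 1/2
(p2 <-> p1) -> p2 = 1/2 -> 1/6 = 2/3
p3 -> p3 = 1/2 -> 1/2 = 1
p1 <-> p2 = 2/3 <-> 1/6 = 1/2
p3 || p2 = 1/2 || 1/6 = 1/2
(p1 <-> p2) -> (p3 || p2) = 1/2 -> 1/2 = 1
(p3 -> p3) || ((p1 <-> p2) -> (p3 || p2)) = 1 || 1 = 1
((p2 <-> p1) -> p2) <-> ((p3 -> p3) || ((p1 <-> p2) -> (p3 || p2))) = 2/3 <-> 1 = 2/3
p1 <-> p2 = 2/3 <-> 1/6 = 1/2
(p1 <-> p2) -> p2 = 1/2 -> 1/6 = 2/3
!((p1 <-> p2) -> p2) = !2/3 = 1/3
(((p2 <-> p1) -> p2) <-> ((p3 -> p3) || ((p1 <-> p2) -> (p3 || p2)))) -> !((p1 <-> p2) -> p2) = 2/3 -> 1/3 = 2/3
!((((p2 <-> p1) -> p2) <-> ((p3 -> p3) || ((p1 <-> p2) -> (p3 || p2)))) -> !((p1 <-> p2) -> p2)) = !2/3 = 1/3
p2 -> p3 = 1/6 -> 1/2 = 1
p3 -> p2 = 1/2 -> 1/6 = 2/3
(p2 -> p3) || (p3 -> p2) = 1 || 2/3 = 1
p2 -> p2 = 1/6 -> 1/6 = 1
(p2 -> p2) || p1 = 1 || 2/3 = 1
((p2 -> p3) || (p3 -> p2)) -> ((p2 -> p2) || p1) = 1 -> 1 = 1
!p2 = !1/6 = 5/6
!p2 || p3 = 5/6 || 1/2 = 5/6
!(!p2 || p3) = !5/6 = 1/6
(((p2 -> p3) || (p3 -> p2)) -> ((p2 -> p2) || p1)) || !(!p2 || p3) = 1 || 1/6 = 1
!p3 = !1/2 = 1/2
!p3 -> p1 = 1/2 -> 2/3 = 1
p1 || p2 = 2/3 || 1/6 = 2/3
(!p3 -> p1) <-> (p1 || p2) = 1 <-> 2/3 = 2/3
p2 -> p1 = 1/6 -> 2/3 = 1
p3 <-> p2 = 1/2 <-> 1/6 = 2/3
(p2 -> p1) -> (p3 <-> p2) = 1 -> 2/3 = 2/3
((!p3 -> p1) <-> (p1 || p2)) || ((p2 -> p1) -> (p3 <-> p2)) = 2/3 || 2/3 = 2/3
((((p2 -> p3) || (p3 -> p2)) -> ((p2 -> p2) || p1)) || !(!p2 || p3)) -> (((!p3 -> p1) <-> (p1 || p2)) || ((p2 -> p1) -> (p3 <-> p2))) = 1 -> 2/3 = 2/3
!((((p2 <-> p1) -> p2) <-> ((p3 -> p3) || ((p1 <-> p2) -> (p3 || p2)))) -> !((p1 <-> p2) -> p2)) <-> (((((p2 -> p3) || (p3 -> p2)) -> ((p2 -> p2) || p1)) || !(!p2 || p3)) -> (((!p3 -> p1) <-> (p1 || p2)) || ((p2 -> p1) -> (p3 <-> p2)))) = 1/3 <-> 2/3 = 2/3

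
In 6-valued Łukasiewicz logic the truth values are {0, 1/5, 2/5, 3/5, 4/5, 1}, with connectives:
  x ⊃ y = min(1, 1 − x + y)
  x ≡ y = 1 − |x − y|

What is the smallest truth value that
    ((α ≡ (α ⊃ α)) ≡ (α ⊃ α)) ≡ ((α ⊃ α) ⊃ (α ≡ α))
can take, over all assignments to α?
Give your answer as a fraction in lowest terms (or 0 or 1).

0

Take α = 0:
α ⊃ α = 0 ⊃ 0 = 1
α ≡ (α ⊃ α) = 0 ≡ 1 = 0
α ⊃ α = 0 ⊃ 0 = 1
(α ≡ (α ⊃ α)) ≡ (α ⊃ α) = 0 ≡ 1 = 0
α ⊃ α = 0 ⊃ 0 = 1
α ≡ α = 0 ≡ 0 = 1
(α ⊃ α) ⊃ (α ≡ α) = 1 ⊃ 1 = 1
((α ≡ (α ⊃ α)) ≡ (α ⊃ α)) ≡ ((α ⊃ α) ⊃ (α ≡ α)) = 0 ≡ 1 = 0
No assignment yields a value below 0, so this is the minimum.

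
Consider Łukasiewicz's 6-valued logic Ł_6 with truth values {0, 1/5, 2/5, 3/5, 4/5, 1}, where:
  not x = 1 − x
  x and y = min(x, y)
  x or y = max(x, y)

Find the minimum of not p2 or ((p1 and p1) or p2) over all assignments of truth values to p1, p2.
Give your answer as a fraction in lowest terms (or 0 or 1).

Take p1 = 0, p2 = 2/5:
not p2 = not 2/5 = 3/5
p1 and p1 = 0 and 0 = 0
(p1 and p1) or p2 = 0 or 2/5 = 2/5
not p2 or ((p1 and p1) or p2) = 3/5 or 2/5 = 3/5
No assignment yields a value below 3/5, so this is the minimum.

3/5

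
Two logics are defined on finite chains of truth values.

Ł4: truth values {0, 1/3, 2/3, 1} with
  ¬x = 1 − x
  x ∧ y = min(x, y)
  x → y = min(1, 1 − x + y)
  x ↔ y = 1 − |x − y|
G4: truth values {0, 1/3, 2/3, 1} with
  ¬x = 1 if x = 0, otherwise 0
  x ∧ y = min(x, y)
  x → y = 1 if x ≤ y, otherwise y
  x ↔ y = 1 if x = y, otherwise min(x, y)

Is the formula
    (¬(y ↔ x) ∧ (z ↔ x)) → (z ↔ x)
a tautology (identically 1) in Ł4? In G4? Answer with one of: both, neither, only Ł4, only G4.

both

In Ł4: every assignment gives 1 — tautology.
In G4: every assignment gives 1 — tautology.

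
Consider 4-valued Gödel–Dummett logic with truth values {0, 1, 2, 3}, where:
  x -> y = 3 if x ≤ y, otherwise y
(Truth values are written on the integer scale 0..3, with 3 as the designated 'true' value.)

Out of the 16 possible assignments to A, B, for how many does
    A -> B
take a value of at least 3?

A = 0, B = 0 ↦ 3  ≥
A = 0, B = 1 ↦ 3  ≥
A = 0, B = 2 ↦ 3  ≥
A = 0, B = 3 ↦ 3  ≥
A = 1, B = 0 ↦ 0  <
A = 1, B = 1 ↦ 3  ≥
A = 1, B = 2 ↦ 3  ≥
A = 1, B = 3 ↦ 3  ≥
A = 2, B = 0 ↦ 0  <
A = 2, B = 1 ↦ 1  <
A = 2, B = 2 ↦ 3  ≥
A = 2, B = 3 ↦ 3  ≥
A = 3, B = 0 ↦ 0  <
A = 3, B = 1 ↦ 1  <
A = 3, B = 2 ↦ 2  <
A = 3, B = 3 ↦ 3  ≥
So 10 of the 16 assignments meet the threshold.

10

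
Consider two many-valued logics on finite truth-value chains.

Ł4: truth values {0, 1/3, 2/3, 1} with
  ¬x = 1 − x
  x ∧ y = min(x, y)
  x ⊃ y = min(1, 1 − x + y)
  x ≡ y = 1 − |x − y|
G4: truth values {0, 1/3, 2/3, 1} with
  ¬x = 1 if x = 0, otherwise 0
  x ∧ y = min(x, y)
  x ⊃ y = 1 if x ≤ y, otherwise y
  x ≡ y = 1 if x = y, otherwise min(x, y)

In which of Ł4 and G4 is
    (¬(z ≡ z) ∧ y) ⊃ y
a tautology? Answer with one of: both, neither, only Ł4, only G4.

In Ł4: every assignment gives 1 — tautology.
In G4: every assignment gives 1 — tautology.

both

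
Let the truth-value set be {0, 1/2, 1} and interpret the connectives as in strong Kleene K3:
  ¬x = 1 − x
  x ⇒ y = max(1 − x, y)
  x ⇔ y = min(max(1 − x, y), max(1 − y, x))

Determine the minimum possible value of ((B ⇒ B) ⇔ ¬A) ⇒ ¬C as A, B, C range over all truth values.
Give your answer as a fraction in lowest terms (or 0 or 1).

0

Take A = 0, B = 0, C = 1:
B ⇒ B = 0 ⇒ 0 = 1
¬A = ¬0 = 1
(B ⇒ B) ⇔ ¬A = 1 ⇔ 1 = 1
¬C = ¬1 = 0
((B ⇒ B) ⇔ ¬A) ⇒ ¬C = 1 ⇒ 0 = 0
No assignment yields a value below 0, so this is the minimum.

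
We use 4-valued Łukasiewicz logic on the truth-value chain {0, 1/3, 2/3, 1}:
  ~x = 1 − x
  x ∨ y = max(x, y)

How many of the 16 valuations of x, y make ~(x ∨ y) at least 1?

1

x = 0, y = 0 ↦ 1  ≥
x = 0, y = 1/3 ↦ 2/3  <
x = 0, y = 2/3 ↦ 1/3  <
x = 0, y = 1 ↦ 0  <
x = 1/3, y = 0 ↦ 2/3  <
x = 1/3, y = 1/3 ↦ 2/3  <
x = 1/3, y = 2/3 ↦ 1/3  <
x = 1/3, y = 1 ↦ 0  <
x = 2/3, y = 0 ↦ 1/3  <
x = 2/3, y = 1/3 ↦ 1/3  <
x = 2/3, y = 2/3 ↦ 1/3  <
x = 2/3, y = 1 ↦ 0  <
x = 1, y = 0 ↦ 0  <
x = 1, y = 1/3 ↦ 0  <
x = 1, y = 2/3 ↦ 0  <
x = 1, y = 1 ↦ 0  <
So 1 of the 16 assignments meets the threshold.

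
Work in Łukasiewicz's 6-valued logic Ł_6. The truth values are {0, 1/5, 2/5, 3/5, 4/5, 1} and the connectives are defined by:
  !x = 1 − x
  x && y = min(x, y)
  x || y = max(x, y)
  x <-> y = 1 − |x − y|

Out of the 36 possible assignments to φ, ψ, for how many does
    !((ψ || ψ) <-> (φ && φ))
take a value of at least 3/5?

12

value 1: 2 assignments (counts)
value 4/5: 4 assignments (counts)
value 3/5: 6 assignments (counts)
value 2/5: 8 assignments
value 1/5: 10 assignments
value 0: 6 assignments
So 12 of the 36 assignments meet the threshold.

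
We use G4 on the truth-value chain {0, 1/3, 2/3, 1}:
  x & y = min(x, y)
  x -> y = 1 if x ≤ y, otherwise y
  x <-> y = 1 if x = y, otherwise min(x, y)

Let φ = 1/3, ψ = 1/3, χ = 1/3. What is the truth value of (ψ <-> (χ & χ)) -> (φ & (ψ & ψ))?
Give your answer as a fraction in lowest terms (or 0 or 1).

1/3

χ & χ = 1/3 & 1/3 = 1/3
ψ <-> (χ & χ) = 1/3 <-> 1/3 = 1
ψ & ψ = 1/3 & 1/3 = 1/3
φ & (ψ & ψ) = 1/3 & 1/3 = 1/3
(ψ <-> (χ & χ)) -> (φ & (ψ & ψ)) = 1 -> 1/3 = 1/3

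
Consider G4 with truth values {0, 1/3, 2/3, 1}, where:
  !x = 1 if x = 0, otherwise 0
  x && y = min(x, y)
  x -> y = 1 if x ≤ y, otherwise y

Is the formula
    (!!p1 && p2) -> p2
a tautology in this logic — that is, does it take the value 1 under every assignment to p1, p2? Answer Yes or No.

Yes

p1 = 0, p2 = 0 ↦ 1
p1 = 0, p2 = 1/3 ↦ 1
p1 = 0, p2 = 2/3 ↦ 1
p1 = 0, p2 = 1 ↦ 1
p1 = 1/3, p2 = 0 ↦ 1
p1 = 1/3, p2 = 1/3 ↦ 1
p1 = 1/3, p2 = 2/3 ↦ 1
p1 = 1/3, p2 = 1 ↦ 1
p1 = 2/3, p2 = 0 ↦ 1
p1 = 2/3, p2 = 1/3 ↦ 1
p1 = 2/3, p2 = 2/3 ↦ 1
p1 = 2/3, p2 = 1 ↦ 1
p1 = 1, p2 = 0 ↦ 1
p1 = 1, p2 = 1/3 ↦ 1
p1 = 1, p2 = 2/3 ↦ 1
p1 = 1, p2 = 1 ↦ 1
Every assignment gives a value ≥ 1.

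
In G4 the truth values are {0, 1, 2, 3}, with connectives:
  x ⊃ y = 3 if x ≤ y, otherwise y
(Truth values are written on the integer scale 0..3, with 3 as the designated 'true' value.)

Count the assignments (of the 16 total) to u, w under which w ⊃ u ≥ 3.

u = 0, w = 0 ↦ 3  ≥
u = 0, w = 1 ↦ 0  <
u = 0, w = 2 ↦ 0  <
u = 0, w = 3 ↦ 0  <
u = 1, w = 0 ↦ 3  ≥
u = 1, w = 1 ↦ 3  ≥
u = 1, w = 2 ↦ 1  <
u = 1, w = 3 ↦ 1  <
u = 2, w = 0 ↦ 3  ≥
u = 2, w = 1 ↦ 3  ≥
u = 2, w = 2 ↦ 3  ≥
u = 2, w = 3 ↦ 2  <
u = 3, w = 0 ↦ 3  ≥
u = 3, w = 1 ↦ 3  ≥
u = 3, w = 2 ↦ 3  ≥
u = 3, w = 3 ↦ 3  ≥
So 10 of the 16 assignments meet the threshold.

10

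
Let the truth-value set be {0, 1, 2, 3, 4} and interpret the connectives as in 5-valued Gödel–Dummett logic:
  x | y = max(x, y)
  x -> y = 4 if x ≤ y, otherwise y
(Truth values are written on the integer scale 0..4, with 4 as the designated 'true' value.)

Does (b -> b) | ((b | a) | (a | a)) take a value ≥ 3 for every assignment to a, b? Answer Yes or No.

At a = 4, b = 3, for instance:
b -> b = 3 -> 3 = 4
b | a = 3 | 4 = 4
a | a = 4 | 4 = 4
(b | a) | (a | a) = 4 | 4 = 4
(b -> b) | ((b | a) | (a | a)) = 4 | 4 = 4
and checking the remaining 24 assignments likewise gives ≥ 3 in every case.

Yes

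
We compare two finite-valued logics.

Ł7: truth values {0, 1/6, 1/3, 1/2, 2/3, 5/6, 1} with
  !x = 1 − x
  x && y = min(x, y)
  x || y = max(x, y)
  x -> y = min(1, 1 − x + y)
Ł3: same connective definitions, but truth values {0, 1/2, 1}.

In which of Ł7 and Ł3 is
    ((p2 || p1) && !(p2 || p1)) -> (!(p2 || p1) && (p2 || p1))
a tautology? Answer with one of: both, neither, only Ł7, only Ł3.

In Ł7: every assignment gives 1 — tautology.
In Ł3: every assignment gives 1 — tautology.

both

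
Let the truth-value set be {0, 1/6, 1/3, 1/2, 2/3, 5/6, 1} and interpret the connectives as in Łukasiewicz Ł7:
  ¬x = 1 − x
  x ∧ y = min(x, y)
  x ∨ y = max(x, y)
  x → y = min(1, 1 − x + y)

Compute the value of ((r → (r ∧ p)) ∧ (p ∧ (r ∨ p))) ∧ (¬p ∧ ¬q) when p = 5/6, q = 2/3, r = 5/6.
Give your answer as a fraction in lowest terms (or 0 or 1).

r ∧ p = 5/6 ∧ 5/6 = 5/6
r → (r ∧ p) = 5/6 → 5/6 = 1
r ∨ p = 5/6 ∨ 5/6 = 5/6
p ∧ (r ∨ p) = 5/6 ∧ 5/6 = 5/6
(r → (r ∧ p)) ∧ (p ∧ (r ∨ p)) = 1 ∧ 5/6 = 5/6
¬p = ¬5/6 = 1/6
¬q = ¬2/3 = 1/3
¬p ∧ ¬q = 1/6 ∧ 1/3 = 1/6
((r → (r ∧ p)) ∧ (p ∧ (r ∨ p))) ∧ (¬p ∧ ¬q) = 5/6 ∧ 1/6 = 1/6

1/6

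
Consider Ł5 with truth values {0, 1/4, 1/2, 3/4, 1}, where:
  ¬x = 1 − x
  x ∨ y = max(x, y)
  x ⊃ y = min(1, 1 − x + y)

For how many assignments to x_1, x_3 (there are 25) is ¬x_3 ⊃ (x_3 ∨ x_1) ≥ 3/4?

value 1: 18 assignments (counts)
value 3/4: 2 assignments (counts)
value 1/2: 3 assignments
value 1/4: 1 assignment
value 0: 1 assignment
So 20 of the 25 assignments meet the threshold.

20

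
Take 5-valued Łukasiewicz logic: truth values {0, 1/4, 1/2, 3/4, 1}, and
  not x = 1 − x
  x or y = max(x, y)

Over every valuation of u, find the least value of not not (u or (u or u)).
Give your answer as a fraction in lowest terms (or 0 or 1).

Take u = 0:
u or u = 0 or 0 = 0
u or (u or u) = 0 or 0 = 0
not (u or (u or u)) = not 0 = 1
not not (u or (u or u)) = not 1 = 0
No assignment yields a value below 0, so this is the minimum.

0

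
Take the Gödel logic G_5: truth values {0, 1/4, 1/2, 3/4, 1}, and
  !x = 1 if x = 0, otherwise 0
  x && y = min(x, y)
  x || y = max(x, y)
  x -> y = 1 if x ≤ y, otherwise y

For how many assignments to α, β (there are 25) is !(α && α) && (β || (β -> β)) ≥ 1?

value 1: 5 assignments (counts)
value 0: 20 assignments
So 5 of the 25 assignments meet the threshold.

5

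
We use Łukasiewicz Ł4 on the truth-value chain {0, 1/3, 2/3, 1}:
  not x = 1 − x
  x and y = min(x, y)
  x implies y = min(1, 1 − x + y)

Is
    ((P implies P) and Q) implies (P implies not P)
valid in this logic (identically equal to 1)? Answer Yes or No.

Counterexample: take P = 2/3, Q = 1.
P implies P = 2/3 implies 2/3 = 1
(P implies P) and Q = 1 and 1 = 1
not P = not 2/3 = 1/3
P implies not P = 2/3 implies 1/3 = 2/3
((P implies P) and Q) implies (P implies not P) = 1 implies 2/3 = 2/3
This gives 2/3 ≠ 1.

No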